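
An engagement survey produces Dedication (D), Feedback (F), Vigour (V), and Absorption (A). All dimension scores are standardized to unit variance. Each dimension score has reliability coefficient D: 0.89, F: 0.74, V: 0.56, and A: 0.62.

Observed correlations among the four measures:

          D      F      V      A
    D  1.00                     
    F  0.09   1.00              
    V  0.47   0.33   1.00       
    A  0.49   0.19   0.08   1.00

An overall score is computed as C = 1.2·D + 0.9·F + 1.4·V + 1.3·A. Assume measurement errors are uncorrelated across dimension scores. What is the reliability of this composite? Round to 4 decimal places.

Var(C) = 1.2² + 0.9² + 1.4² + 1.3² + 2·[1.08·0.09 + 1.68·0.47 + 1.56·0.49 + 1.26·0.33 + 1.17·0.19 + 1.82·0.08] = 5.9 + 4.8698 = 10.7698.
Because errors are independent across components, Cov(Tᵢ,Tⱼ) = Cov(Xᵢ,Xⱼ); the off-diagonal part of the true-score variance is the same as above.
True-score variance = [1.2²·0.89 + 0.9²·0.74 + 1.4²·0.56 + 1.3²·0.62] + 4.8698 = 4.0264 + 4.8698 = 8.8962.
Reliability = 8.8962 / 10.7698 = 0.8260.

0.8260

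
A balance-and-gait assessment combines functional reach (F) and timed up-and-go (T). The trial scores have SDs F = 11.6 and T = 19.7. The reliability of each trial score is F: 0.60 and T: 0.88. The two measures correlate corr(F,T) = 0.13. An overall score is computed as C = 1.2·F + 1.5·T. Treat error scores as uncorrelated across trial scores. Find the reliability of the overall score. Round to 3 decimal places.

Var(C) = 1.2²·11.6² + 1.5²·19.7² + 2·[1.8·11.6·19.7·0.13] = 1066.97 + 106.947 = 1173.92.
With uncorrelated errors the cross-covariances are all true-score covariance, so they carry over unchanged; only the diagonal terms shrink to ρᵢσᵢ².
True-score variance = [1.2²·11.6²·0.60 + 1.5²·19.7²·0.88] + 106.947 = 884.678 + 106.947 = 991.625.
Reliability = 991.625 / 1173.92 = 0.845.

0.845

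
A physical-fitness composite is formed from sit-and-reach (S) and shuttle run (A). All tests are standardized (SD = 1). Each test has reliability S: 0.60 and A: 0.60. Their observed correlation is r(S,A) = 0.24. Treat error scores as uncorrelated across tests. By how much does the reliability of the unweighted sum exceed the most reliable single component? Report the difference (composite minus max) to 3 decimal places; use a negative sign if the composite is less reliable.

Var(sum) = 2 + 0.48 = 2.48; true-score variance = 1.2 + 0.48 = 1.68; composite reliability = 0.6774.
Max component reliability = 0.6000.
Difference = 0.6774 − 0.6000 = 0.077.

0.077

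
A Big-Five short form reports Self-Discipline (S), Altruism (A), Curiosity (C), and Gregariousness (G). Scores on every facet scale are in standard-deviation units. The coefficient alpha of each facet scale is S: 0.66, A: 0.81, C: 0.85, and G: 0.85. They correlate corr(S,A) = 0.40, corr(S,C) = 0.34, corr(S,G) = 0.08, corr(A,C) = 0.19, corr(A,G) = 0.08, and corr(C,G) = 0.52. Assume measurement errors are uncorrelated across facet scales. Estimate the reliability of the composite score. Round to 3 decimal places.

Var(S+A+C+G) = 4 + 2·[0.40 + 0.34 + 0.08 + 0.19 + 0.08 + 0.52] = 4 + 3.22 = 7.22.
Under uncorrelated errors the observed covariances equal the true-score covariances, so only the own-variance terms attenuate.
True-score variance = [0.66 + 0.81 + 0.85 + 0.85] + 3.22 = 3.17 + 3.22 = 6.39.
Reliability = 6.39 / 7.22 = 0.885.

0.885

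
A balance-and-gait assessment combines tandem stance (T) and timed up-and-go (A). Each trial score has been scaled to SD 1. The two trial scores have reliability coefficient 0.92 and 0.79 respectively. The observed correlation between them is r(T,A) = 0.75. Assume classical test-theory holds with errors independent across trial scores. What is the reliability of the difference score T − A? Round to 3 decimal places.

Var(T−A) = 1 + 1 − 2·0.75 = 2 − 1.5 = 0.5.
Under uncorrelated errors the observed covariances equal the true-score covariances, so only the own-variance terms attenuate.
True-score variance = [0.92 + 0.79] − 1.5 = 1.71 − 1.5 = 0.21.
Reliability = 0.21 / 0.5 = 0.420.

0.420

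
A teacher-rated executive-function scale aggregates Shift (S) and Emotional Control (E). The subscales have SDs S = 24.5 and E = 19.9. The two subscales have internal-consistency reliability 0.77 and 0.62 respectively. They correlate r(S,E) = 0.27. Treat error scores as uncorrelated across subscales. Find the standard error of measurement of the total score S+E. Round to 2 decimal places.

16.99

Var(total) = 996.26 + 263.277 = 1259.54.
True-score variance = 707.719 + 263.277 = 970.996, so reliability = 0.7709.
Error variance = 1259.54 − 970.996 = 288.541; SEM = √288.541 = 16.99.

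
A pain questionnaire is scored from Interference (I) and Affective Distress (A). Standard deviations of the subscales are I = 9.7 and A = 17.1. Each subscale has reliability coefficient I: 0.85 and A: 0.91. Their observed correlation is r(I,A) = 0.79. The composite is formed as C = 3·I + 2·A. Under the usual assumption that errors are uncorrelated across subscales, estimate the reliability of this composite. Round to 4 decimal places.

Var(C) = 3²·9.7² + 2²·17.1² + 2·[6·9.7·17.1·0.79] = 2016.45 + 1572.45 = 3588.9.
Under uncorrelated errors the observed covariances equal the true-score covariances, so only the own-variance terms attenuate.
True-score variance = [3²·9.7²·0.85 + 2²·17.1²·0.91] + 1572.45 = 1784.16 + 1572.45 = 3356.61.
Reliability = 3356.61 / 3588.9 = 0.9353.

0.9353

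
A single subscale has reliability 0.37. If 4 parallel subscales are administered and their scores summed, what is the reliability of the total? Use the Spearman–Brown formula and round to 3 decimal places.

0.701

ρ_k = kρ / (1 + (k−1)ρ) = 4·0.37 / (1 + 3·0.37) = 1.480 / 2.110 = 0.701.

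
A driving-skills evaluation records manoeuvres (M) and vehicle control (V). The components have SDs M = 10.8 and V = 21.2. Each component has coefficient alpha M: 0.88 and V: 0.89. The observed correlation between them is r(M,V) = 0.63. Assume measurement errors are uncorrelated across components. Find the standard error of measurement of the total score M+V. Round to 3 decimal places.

Var(total) = 566.08 + 288.49 = 854.57.
True-score variance = 502.645 + 288.49 = 791.134, so reliability = 0.9258.
Error variance = 854.57 − 791.134 = 63.4352; SEM = √63.4352 = 7.965.

7.965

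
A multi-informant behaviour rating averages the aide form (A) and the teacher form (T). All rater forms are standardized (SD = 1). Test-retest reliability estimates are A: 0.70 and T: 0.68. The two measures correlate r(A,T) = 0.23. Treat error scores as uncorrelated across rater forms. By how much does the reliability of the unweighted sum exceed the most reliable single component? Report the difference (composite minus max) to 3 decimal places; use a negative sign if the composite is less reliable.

0.048

Var(sum) = 2 + 0.46 = 2.46; true-score variance = 1.38 + 0.46 = 1.84; composite reliability = 0.7480.
Max component reliability = 0.7000.
Difference = 0.7480 − 0.7000 = 0.048.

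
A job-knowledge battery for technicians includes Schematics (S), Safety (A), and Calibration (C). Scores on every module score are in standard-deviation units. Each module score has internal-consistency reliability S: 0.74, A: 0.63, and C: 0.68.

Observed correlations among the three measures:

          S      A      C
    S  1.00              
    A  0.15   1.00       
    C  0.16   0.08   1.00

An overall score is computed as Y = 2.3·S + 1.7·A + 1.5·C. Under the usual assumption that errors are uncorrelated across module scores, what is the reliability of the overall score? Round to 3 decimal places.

Var(Y) = 2.3² + 1.7² + 1.5² + 2·[3.91·0.15 + 3.45·0.16 + 2.55·0.08] = 10.43 + 2.685 = 13.115.
Under uncorrelated errors the observed covariances equal the true-score covariances, so only the own-variance terms attenuate.
True-score variance = [2.3²·0.74 + 1.7²·0.63 + 1.5²·0.68] + 2.685 = 7.2653 + 2.685 = 9.9503.
Reliability = 9.9503 / 13.115 = 0.759.

0.759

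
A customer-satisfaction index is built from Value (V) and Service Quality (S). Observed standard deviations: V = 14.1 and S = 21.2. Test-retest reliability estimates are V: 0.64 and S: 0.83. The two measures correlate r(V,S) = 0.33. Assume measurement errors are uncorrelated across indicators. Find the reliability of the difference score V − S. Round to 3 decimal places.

0.672

Var(V−S) = 14.1² + 21.2² − 2·14.1·21.2·0.33 = 648.25 − 197.287 = 450.963.
Because errors are independent across components, Cov(Tᵢ,Tⱼ) = Cov(Xᵢ,Xⱼ); the off-diagonal part of the true-score variance is the same as above.
True-score variance = [14.1²·0.64 + 21.2²·0.83] − 197.287 = 500.274 − 197.287 = 302.986.
Reliability = 302.986 / 450.963 = 0.672.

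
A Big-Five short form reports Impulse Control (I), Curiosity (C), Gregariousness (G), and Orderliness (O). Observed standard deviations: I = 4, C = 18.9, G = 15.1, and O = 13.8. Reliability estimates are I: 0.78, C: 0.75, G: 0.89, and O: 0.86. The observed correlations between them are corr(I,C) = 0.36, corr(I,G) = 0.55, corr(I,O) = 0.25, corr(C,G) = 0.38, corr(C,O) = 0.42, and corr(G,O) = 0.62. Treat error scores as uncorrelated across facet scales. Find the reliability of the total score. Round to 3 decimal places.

0.912

Var(I+C+G+O) = 4² + 18.9² + 15.1² + 13.8² + 2·[4·18.9·0.36 + 4·15.1·0.55 + 4·13.8·0.25 + 18.9·15.1·0.38 + 18.9·13.8·0.42 + 15.1·13.8·0.62] = 791.66 + 842.848 = 1634.51.
Because errors are independent across components, Cov(Tᵢ,Tⱼ) = Cov(Xᵢ,Xⱼ); the off-diagonal part of the true-score variance is the same as above.
True-score variance = [4²·0.78 + 18.9²·0.75 + 15.1²·0.89 + 13.8²·0.86] + 842.848 = 647.095 + 842.848 = 1489.94.
Reliability = 1489.94 / 1634.51 = 0.912.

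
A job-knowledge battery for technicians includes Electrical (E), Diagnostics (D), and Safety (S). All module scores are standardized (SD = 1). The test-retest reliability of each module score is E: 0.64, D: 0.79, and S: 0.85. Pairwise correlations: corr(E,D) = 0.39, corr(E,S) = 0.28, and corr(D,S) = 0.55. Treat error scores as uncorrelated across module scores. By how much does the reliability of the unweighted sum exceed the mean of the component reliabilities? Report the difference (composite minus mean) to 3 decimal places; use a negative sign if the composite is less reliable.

0.108

Var(sum) = 3 + 2.44 = 5.44; true-score variance = 2.28 + 2.44 = 4.72; composite reliability = 0.8676.
Mean component reliability = 0.7600.
Difference = 0.8676 − 0.7600 = 0.108.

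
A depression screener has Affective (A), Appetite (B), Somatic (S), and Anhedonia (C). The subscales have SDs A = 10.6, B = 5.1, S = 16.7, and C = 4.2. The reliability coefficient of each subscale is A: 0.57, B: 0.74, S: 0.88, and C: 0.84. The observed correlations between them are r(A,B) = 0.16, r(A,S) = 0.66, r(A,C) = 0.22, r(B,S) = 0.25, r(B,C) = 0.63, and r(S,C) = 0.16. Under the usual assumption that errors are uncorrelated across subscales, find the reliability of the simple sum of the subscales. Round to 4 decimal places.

Var(A+B+S+C) = 10.6² + 5.1² + 16.7² + 4.2² + 2·[10.6·5.1·0.16 + 10.6·16.7·0.66 + 10.6·4.2·0.22 + 5.1·16.7·0.25 + 5.1·4.2·0.63 + 16.7·4.2·0.16] = 434.9 + 362.573 = 797.473.
Because errors are independent across components, Cov(Tᵢ,Tⱼ) = Cov(Xᵢ,Xⱼ); the off-diagonal part of the true-score variance is the same as above.
True-score variance = [10.6²·0.57 + 5.1²·0.74 + 16.7²·0.88 + 4.2²·0.84] + 362.573 = 343.533 + 362.573 = 706.107.
Reliability = 706.107 / 797.473 = 0.8854.

0.8854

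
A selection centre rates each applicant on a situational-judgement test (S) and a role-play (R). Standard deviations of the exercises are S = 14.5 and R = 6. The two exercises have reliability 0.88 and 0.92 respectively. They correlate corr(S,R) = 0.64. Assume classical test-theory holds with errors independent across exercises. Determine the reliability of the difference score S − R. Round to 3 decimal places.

0.792

Var(S−R) = 14.5² + 6² − 2·14.5·6·0.64 = 246.25 − 111.36 = 134.89.
With uncorrelated errors the cross-covariances are all true-score covariance, so they carry over unchanged; only the diagonal terms shrink to ρᵢσᵢ².
True-score variance = [14.5²·0.88 + 6²·0.92] − 111.36 = 218.14 − 111.36 = 106.78.
Reliability = 106.78 / 134.89 = 0.792.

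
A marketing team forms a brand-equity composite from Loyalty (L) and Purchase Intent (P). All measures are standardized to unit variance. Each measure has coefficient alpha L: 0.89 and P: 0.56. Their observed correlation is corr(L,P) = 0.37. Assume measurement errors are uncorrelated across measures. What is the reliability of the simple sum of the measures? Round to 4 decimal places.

Var(L+P) = 2 + 2·[0.37] = 2 + 0.74 = 2.74.
Under uncorrelated errors the observed covariances equal the true-score covariances, so only the own-variance terms attenuate.
True-score variance = [0.89 + 0.56] + 0.74 = 1.45 + 0.74 = 2.19.
Reliability = 2.19 / 2.74 = 0.7993.

0.7993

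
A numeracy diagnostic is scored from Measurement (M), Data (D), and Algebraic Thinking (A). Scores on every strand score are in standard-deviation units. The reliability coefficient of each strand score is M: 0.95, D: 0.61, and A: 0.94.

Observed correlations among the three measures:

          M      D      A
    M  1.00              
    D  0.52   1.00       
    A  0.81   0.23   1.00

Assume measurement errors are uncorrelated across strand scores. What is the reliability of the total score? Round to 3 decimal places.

Var(M+D+A) = 3 + 2·[0.52 + 0.81 + 0.23] = 3 + 3.12 = 6.12.
Under uncorrelated errors the observed covariances equal the true-score covariances, so only the own-variance terms attenuate.
True-score variance = [0.95 + 0.61 + 0.94] + 3.12 = 2.5 + 3.12 = 5.62.
Reliability = 5.62 / 6.12 = 0.918.

0.918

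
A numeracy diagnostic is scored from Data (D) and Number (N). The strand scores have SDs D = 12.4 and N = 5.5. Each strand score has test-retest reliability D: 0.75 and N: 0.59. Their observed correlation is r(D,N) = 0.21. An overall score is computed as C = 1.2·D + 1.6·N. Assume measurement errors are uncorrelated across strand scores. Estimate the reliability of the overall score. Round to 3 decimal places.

0.754

Var(C) = 1.2²·12.4² + 1.6²·5.5² + 2·[1.92·12.4·5.5·0.21] = 298.854 + 54.9965 = 353.851.
Under uncorrelated errors the observed covariances equal the true-score covariances, so only the own-variance terms attenuate.
True-score variance = [1.2²·12.4²·0.75 + 1.6²·5.5²·0.59] + 54.9965 = 211.75 + 54.9965 = 266.747.
Reliability = 266.747 / 353.851 = 0.754.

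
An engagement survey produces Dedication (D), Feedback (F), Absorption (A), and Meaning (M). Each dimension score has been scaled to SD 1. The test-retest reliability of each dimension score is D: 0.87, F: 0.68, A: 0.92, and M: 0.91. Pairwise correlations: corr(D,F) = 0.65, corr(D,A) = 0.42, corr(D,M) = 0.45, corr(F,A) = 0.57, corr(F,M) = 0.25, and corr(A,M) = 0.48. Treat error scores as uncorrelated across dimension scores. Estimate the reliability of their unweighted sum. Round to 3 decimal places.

Var(D+F+A+M) = 4 + 2·[0.65 + 0.42 + 0.45 + 0.57 + 0.25 + 0.48] = 4 + 5.64 = 9.64.
Under uncorrelated errors the observed covariances equal the true-score covariances, so only the own-variance terms attenuate.
True-score variance = [0.87 + 0.68 + 0.92 + 0.91] + 5.64 = 3.38 + 5.64 = 9.02.
Reliability = 9.02 / 9.64 = 0.936.

0.936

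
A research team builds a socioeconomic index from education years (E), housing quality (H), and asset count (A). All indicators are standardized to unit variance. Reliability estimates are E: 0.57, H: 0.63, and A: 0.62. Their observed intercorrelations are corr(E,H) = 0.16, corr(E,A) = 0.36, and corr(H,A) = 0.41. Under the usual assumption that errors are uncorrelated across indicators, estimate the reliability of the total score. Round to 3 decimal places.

0.757

Var(E+H+A) = 3 + 2·[0.16 + 0.36 + 0.41] = 3 + 1.86 = 4.86.
Because errors are independent across components, Cov(Tᵢ,Tⱼ) = Cov(Xᵢ,Xⱼ); the off-diagonal part of the true-score variance is the same as above.
True-score variance = [0.57 + 0.63 + 0.62] + 1.86 = 1.82 + 1.86 = 3.68.
Reliability = 3.68 / 4.86 = 0.757.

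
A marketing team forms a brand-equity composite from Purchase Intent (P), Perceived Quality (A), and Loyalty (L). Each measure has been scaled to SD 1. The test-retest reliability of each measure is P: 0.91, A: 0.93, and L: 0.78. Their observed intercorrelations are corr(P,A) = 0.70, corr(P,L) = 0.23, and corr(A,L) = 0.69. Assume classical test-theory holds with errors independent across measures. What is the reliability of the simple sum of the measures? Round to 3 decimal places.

0.939

Var(P+A+L) = 3 + 2·[0.70 + 0.23 + 0.69] = 3 + 3.24 = 6.24.
Because errors are independent across components, Cov(Tᵢ,Tⱼ) = Cov(Xᵢ,Xⱼ); the off-diagonal part of the true-score variance is the same as above.
True-score variance = [0.91 + 0.93 + 0.78] + 3.24 = 2.62 + 3.24 = 5.86.
Reliability = 5.86 / 6.24 = 0.939.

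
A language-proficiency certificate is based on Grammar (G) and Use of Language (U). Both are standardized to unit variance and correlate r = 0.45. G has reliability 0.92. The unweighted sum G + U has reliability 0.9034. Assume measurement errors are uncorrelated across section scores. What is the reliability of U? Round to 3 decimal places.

Var(G+U) = 2 + 2·0.45 = 2.900.
True-score variance = ρ_G + ρ_U + 2·0.45, so 0.9034 = (0.92 + ρ_U + 0.90) / 2.900.
ρ_U = 0.9034·2.900 − 0.92 − 0.90 = 0.800.

0.800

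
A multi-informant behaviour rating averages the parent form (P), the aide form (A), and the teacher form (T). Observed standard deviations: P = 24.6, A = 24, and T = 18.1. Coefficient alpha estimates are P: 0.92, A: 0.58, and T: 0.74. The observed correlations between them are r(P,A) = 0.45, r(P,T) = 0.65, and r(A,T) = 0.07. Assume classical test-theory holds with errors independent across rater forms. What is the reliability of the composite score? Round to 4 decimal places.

Var(P+A+T) = 24.6² + 24² + 18.1² + 2·[24.6·24·0.45 + 24.6·18.1·0.65 + 24·18.1·0.07] = 1508.77 + 1171.01 = 2679.78.
With uncorrelated errors the cross-covariances are all true-score covariance, so they carry over unchanged; only the diagonal terms shrink to ρᵢσᵢ².
True-score variance = [24.6²·0.92 + 24²·0.58 + 18.1²·0.74] + 1171.01 = 1133.26 + 1171.01 = 2304.27.
Reliability = 2304.27 / 2679.78 = 0.8599.

0.8599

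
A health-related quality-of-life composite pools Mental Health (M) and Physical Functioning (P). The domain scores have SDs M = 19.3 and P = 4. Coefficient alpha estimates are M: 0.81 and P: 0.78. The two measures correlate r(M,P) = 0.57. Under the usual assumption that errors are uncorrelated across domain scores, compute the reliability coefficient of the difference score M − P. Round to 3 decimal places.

0.753

Var(M−P) = 19.3² + 4² − 2·19.3·4·0.57 = 388.49 − 88.008 = 300.482.
Because errors are independent across components, Cov(Tᵢ,Tⱼ) = Cov(Xᵢ,Xⱼ); the off-diagonal part of the true-score variance is the same as above.
True-score variance = [19.3²·0.81 + 4²·0.78] − 88.008 = 314.197 − 88.008 = 226.189.
Reliability = 226.189 / 300.482 = 0.753.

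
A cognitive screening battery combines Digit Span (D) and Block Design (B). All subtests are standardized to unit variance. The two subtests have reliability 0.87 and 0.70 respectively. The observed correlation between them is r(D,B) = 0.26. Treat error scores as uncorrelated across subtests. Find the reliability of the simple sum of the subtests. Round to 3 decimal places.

Var(D+B) = 2 + 2·[0.26] = 2 + 0.52 = 2.52.
Under uncorrelated errors the observed covariances equal the true-score covariances, so only the own-variance terms attenuate.
True-score variance = [0.87 + 0.70] + 0.52 = 1.57 + 0.52 = 2.09.
Reliability = 2.09 / 2.52 = 0.829.

0.829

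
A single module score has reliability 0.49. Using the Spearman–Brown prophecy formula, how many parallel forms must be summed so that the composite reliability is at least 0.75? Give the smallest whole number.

k ≥ ρ*(1−ρ₁)/(ρ₁(1−ρ*)) = 0.75·0.51 / (0.49·0.25) = 3.122.
Smallest integer k = 4.

4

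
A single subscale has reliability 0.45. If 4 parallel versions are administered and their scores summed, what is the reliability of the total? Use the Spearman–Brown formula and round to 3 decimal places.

0.766

ρ_k = kρ / (1 + (k−1)ρ) = 4·0.45 / (1 + 3·0.45) = 1.800 / 2.350 = 0.766.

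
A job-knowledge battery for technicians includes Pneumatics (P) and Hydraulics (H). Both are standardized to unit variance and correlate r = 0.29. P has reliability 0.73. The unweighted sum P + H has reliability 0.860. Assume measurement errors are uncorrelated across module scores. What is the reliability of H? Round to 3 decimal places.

0.909

Var(P+H) = 2 + 2·0.29 = 2.580.
True-score variance = ρ_P + ρ_H + 2·0.29, so 0.860 = (0.73 + ρ_H + 0.58) / 2.580.
ρ_H = 0.860·2.580 − 0.73 − 0.58 = 0.909.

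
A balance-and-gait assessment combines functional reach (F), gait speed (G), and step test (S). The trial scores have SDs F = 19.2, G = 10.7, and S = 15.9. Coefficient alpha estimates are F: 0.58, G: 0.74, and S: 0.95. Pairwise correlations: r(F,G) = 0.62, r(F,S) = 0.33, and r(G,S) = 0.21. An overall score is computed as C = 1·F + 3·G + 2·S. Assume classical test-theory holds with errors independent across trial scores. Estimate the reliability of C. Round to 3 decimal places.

0.882

Var(C) = 19.2² + 3²·10.7² + 2²·15.9² + 2·[3·19.2·10.7·0.62 + 2·19.2·15.9·0.33 + 6·10.7·15.9·0.21] = 2410.29 + 1595.93 = 4006.22.
Because errors are independent across components, Cov(Tᵢ,Tⱼ) = Cov(Xᵢ,Xⱼ); the off-diagonal part of the true-score variance is the same as above.
True-score variance = [19.2²·0.58 + 3²·10.7²·0.74 + 2²·15.9²·0.95] + 1595.93 = 1936.99 + 1595.93 = 3532.93.
Reliability = 3532.93 / 4006.22 = 0.882.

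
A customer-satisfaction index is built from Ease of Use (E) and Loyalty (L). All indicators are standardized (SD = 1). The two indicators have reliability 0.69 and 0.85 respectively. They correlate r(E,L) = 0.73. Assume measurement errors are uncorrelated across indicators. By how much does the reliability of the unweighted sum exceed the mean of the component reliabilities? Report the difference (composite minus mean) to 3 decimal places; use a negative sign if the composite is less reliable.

Var(sum) = 2 + 1.46 = 3.46; true-score variance = 1.54 + 1.46 = 3; composite reliability = 0.8671.
Mean component reliability = 0.7700.
Difference = 0.8671 − 0.7700 = 0.097.

0.097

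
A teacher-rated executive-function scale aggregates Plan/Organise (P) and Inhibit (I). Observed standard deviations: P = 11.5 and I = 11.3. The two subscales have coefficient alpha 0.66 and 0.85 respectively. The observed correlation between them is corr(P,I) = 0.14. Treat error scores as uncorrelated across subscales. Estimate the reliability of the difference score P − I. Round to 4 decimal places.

Var(P−I) = 11.5² + 11.3² − 2·11.5·11.3·0.14 = 259.94 − 36.386 = 223.554.
With uncorrelated errors the cross-covariances are all true-score covariance, so they carry over unchanged; only the diagonal terms shrink to ρᵢσᵢ².
True-score variance = [11.5²·0.66 + 11.3²·0.85] − 36.386 = 195.822 − 36.386 = 159.435.
Reliability = 159.435 / 223.554 = 0.7132.

0.7132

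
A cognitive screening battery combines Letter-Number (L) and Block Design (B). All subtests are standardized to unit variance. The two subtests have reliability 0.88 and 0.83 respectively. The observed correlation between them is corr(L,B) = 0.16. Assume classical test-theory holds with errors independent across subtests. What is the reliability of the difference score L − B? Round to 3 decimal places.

Var(L−B) = 1 + 1 − 2·0.16 = 2 − 0.32 = 1.68.
With uncorrelated errors the cross-covariances are all true-score covariance, so they carry over unchanged; only the diagonal terms shrink to ρᵢσᵢ².
True-score variance = [0.88 + 0.83] − 0.32 = 1.71 − 0.32 = 1.39.
Reliability = 1.39 / 1.68 = 0.827.

0.827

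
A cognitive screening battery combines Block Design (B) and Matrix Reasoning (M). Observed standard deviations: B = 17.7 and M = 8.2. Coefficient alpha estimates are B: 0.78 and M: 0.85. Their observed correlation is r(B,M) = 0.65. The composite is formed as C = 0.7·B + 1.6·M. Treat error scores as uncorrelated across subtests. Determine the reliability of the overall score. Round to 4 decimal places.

0.8890

Var(C) = 0.7²·17.7² + 1.6²·8.2² + 2·[1.12·17.7·8.2·0.65] = 325.647 + 211.324 = 536.97.
Under uncorrelated errors the observed covariances equal the true-score covariances, so only the own-variance terms attenuate.
True-score variance = [0.7²·17.7²·0.78 + 1.6²·8.2²·0.85] + 211.324 = 266.054 + 211.324 = 477.378.
Reliability = 477.378 / 536.97 = 0.8890.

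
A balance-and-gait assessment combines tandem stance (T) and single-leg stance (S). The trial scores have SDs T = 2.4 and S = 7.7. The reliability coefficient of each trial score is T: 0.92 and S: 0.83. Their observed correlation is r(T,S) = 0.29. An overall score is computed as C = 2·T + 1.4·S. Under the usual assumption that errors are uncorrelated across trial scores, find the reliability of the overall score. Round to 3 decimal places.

Var(C) = 2²·2.4² + 1.4²·7.7² + 2·[2.8·2.4·7.7·0.29] = 139.248 + 30.0115 = 169.26.
Because errors are independent across components, Cov(Tᵢ,Tⱼ) = Cov(Xᵢ,Xⱼ); the off-diagonal part of the true-score variance is the same as above.
True-score variance = [2²·2.4²·0.92 + 1.4²·7.7²·0.83] + 30.0115 = 117.65 + 30.0115 = 147.661.
Reliability = 147.661 / 169.26 = 0.872.

0.872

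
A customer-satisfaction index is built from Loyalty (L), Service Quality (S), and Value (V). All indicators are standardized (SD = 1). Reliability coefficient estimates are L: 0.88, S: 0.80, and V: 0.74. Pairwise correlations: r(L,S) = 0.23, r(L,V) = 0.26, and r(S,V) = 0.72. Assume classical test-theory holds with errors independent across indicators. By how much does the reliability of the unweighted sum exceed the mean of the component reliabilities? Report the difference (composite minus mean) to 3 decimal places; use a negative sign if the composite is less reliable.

Var(sum) = 3 + 2.42 = 5.42; true-score variance = 2.42 + 2.42 = 4.84; composite reliability = 0.8930.
Mean component reliability = 0.8067.
Difference = 0.8930 − 0.8067 = 0.086.

0.086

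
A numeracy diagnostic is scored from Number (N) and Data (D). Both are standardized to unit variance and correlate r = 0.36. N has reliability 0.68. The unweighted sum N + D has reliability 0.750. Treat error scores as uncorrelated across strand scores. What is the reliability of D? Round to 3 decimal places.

0.640

Var(N+D) = 2 + 2·0.36 = 2.720.
True-score variance = ρ_N + ρ_D + 2·0.36, so 0.750 = (0.68 + ρ_D + 0.72) / 2.720.
ρ_D = 0.750·2.720 − 0.68 − 0.72 = 0.640.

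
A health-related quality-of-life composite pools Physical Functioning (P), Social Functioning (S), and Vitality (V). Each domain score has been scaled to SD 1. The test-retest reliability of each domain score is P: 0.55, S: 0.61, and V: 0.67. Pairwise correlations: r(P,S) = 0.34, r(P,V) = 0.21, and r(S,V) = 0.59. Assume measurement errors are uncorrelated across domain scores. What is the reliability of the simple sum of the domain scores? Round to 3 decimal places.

0.778

Var(P+S+V) = 3 + 2·[0.34 + 0.21 + 0.59] = 3 + 2.28 = 5.28.
Because errors are independent across components, Cov(Tᵢ,Tⱼ) = Cov(Xᵢ,Xⱼ); the off-diagonal part of the true-score variance is the same as above.
True-score variance = [0.55 + 0.61 + 0.67] + 2.28 = 1.83 + 2.28 = 4.11.
Reliability = 4.11 / 5.28 = 0.778.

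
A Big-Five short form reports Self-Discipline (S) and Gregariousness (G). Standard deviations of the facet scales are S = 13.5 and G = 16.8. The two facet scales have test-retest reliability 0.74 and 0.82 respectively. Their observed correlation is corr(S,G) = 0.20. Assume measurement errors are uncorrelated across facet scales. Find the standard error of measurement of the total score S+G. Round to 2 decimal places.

9.91

Var(total) = 464.49 + 90.72 = 555.21.
True-score variance = 366.302 + 90.72 = 457.022, so reliability = 0.8232.
Error variance = 555.21 − 457.022 = 98.1882; SEM = √98.1882 = 9.91.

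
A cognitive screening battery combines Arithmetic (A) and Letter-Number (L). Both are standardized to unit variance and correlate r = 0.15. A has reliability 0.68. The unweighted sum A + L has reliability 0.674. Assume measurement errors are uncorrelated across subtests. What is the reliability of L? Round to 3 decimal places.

0.570

Var(A+L) = 2 + 2·0.15 = 2.300.
True-score variance = ρ_A + ρ_L + 2·0.15, so 0.674 = (0.68 + ρ_L + 0.30) / 2.300.
ρ_L = 0.674·2.300 − 0.68 − 0.30 = 0.570.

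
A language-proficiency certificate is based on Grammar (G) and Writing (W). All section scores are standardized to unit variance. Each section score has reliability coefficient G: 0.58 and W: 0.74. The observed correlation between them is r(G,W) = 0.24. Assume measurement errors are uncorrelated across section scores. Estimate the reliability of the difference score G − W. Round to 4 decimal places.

0.5526

Var(G−W) = 1 + 1 − 2·0.24 = 2 − 0.48 = 1.52.
With uncorrelated errors the cross-covariances are all true-score covariance, so they carry over unchanged; only the diagonal terms shrink to ρᵢσᵢ².
True-score variance = [0.58 + 0.74] − 0.48 = 1.32 − 0.48 = 0.84.
Reliability = 0.84 / 1.52 = 0.5526.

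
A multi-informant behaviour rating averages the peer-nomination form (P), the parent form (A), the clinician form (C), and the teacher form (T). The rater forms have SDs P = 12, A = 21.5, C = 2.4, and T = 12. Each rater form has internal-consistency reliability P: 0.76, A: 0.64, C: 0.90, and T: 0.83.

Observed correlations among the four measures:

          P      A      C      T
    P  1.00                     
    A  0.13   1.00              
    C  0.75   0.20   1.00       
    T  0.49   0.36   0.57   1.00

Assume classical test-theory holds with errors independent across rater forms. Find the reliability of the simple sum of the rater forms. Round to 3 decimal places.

Var(P+A+C+T) = 12² + 21.5² + 2.4² + 12² + 2·[12·21.5·0.13 + 12·2.4·0.75 + 12·12·0.49 + 21.5·2.4·0.20 + 21.5·12·0.36 + 2.4·12·0.57] = 756.01 + 490.632 = 1246.64.
Because errors are independent across components, Cov(Tᵢ,Tⱼ) = Cov(Xᵢ,Xⱼ); the off-diagonal part of the true-score variance is the same as above.
True-score variance = [12²·0.76 + 21.5²·0.64 + 2.4²·0.90 + 12²·0.83] + 490.632 = 529.984 + 490.632 = 1020.62.
Reliability = 1020.62 / 1246.64 = 0.819.

0.819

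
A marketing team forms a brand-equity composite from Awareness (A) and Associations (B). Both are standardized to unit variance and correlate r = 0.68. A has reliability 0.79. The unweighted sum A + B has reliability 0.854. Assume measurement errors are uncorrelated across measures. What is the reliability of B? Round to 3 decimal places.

0.719

Var(A+B) = 2 + 2·0.68 = 3.360.
True-score variance = ρ_A + ρ_B + 2·0.68, so 0.854 = (0.79 + ρ_B + 1.36) / 3.360.
ρ_B = 0.854·3.360 − 0.79 − 1.36 = 0.719.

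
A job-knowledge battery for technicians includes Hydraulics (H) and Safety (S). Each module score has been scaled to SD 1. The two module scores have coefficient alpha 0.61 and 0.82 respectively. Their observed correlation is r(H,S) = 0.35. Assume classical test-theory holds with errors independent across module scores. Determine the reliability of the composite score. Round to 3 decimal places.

Var(H+S) = 2 + 2·[0.35] = 2 + 0.7 = 2.7.
Under uncorrelated errors the observed covariances equal the true-score covariances, so only the own-variance terms attenuate.
True-score variance = [0.61 + 0.82] + 0.7 = 1.43 + 0.7 = 2.13.
Reliability = 2.13 / 2.7 = 0.789.

0.789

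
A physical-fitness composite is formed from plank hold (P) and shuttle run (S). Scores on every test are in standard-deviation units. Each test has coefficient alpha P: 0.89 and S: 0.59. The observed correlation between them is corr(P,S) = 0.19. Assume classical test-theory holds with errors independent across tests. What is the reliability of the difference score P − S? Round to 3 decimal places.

Var(P−S) = 1 + 1 − 2·0.19 = 2 − 0.38 = 1.62.
With uncorrelated errors the cross-covariances are all true-score covariance, so they carry over unchanged; only the diagonal terms shrink to ρᵢσᵢ².
True-score variance = [0.89 + 0.59] − 0.38 = 1.48 − 0.38 = 1.1.
Reliability = 1.1 / 1.62 = 0.679.

0.679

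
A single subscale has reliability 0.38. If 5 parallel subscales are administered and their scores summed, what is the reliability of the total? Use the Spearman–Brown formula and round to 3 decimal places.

0.754

ρ_k = kρ / (1 + (k−1)ρ) = 5·0.38 / (1 + 4·0.38) = 1.900 / 2.520 = 0.754.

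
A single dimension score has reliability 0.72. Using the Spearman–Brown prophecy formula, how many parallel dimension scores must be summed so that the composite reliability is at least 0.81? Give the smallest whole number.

2

k ≥ ρ*(1−ρ₁)/(ρ₁(1−ρ*)) = 0.81·0.28 / (0.72·0.19) = 1.658.
Smallest integer k = 2.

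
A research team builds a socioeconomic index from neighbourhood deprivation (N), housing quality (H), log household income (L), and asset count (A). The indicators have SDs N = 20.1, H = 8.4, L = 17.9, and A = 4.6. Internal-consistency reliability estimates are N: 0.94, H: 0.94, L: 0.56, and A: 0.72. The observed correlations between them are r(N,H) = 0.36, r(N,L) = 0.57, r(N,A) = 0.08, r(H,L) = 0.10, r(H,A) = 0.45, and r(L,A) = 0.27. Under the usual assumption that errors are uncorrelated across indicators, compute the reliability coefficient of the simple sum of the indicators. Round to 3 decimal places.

0.881

Var(N+H+L+A) = 20.1² + 8.4² + 17.9² + 4.6² + 2·[20.1·8.4·0.36 + 20.1·17.9·0.57 + 20.1·4.6·0.08 + 8.4·17.9·0.10 + 8.4·4.6·0.45 + 17.9·4.6·0.27] = 816.14 + 655.831 = 1471.97.
With uncorrelated errors the cross-covariances are all true-score covariance, so they carry over unchanged; only the diagonal terms shrink to ρᵢσᵢ².
True-score variance = [20.1²·0.94 + 8.4²·0.94 + 17.9²·0.56 + 4.6²·0.72] + 655.831 = 640.761 + 655.831 = 1296.59.
Reliability = 1296.59 / 1471.97 = 0.881.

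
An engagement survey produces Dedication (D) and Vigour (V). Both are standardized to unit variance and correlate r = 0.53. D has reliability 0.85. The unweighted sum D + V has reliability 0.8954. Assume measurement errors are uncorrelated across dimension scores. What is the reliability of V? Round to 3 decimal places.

Var(D+V) = 2 + 2·0.53 = 3.060.
True-score variance = ρ_D + ρ_V + 2·0.53, so 0.8954 = (0.85 + ρ_V + 1.06) / 3.060.
ρ_V = 0.8954·3.060 − 0.85 − 1.06 = 0.830.

0.830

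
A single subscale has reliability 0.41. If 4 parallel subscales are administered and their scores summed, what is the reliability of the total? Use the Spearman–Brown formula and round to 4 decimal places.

ρ_k = kρ / (1 + (k−1)ρ) = 4·0.41 / (1 + 3·0.41) = 1.640 / 2.230 = 0.7354.

0.7354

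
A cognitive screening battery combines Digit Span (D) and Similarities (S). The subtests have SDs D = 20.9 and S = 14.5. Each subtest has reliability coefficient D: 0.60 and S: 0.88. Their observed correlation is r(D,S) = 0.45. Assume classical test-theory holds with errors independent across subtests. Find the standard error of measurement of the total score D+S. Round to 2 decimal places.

14.14

Var(total) = 647.06 + 272.745 = 919.805.
True-score variance = 447.106 + 272.745 = 719.851, so reliability = 0.7826.
Error variance = 919.805 − 719.851 = 199.954; SEM = √199.954 = 14.14.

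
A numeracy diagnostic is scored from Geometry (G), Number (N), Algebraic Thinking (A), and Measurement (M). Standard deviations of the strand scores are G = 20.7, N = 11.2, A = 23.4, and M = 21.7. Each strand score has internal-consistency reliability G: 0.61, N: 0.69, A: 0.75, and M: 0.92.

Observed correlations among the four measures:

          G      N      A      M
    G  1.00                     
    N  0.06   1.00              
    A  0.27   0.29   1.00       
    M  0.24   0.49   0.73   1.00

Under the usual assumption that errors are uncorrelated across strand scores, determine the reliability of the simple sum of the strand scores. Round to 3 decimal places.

Var(G+N+A+M) = 20.7² + 11.2² + 23.4² + 21.7² + 2·[20.7·11.2·0.06 + 20.7·23.4·0.27 + 20.7·21.7·0.24 + 11.2·23.4·0.29 + 11.2·21.7·0.49 + 23.4·21.7·0.73] = 1572.38 + 1636.54 = 3208.92.
With uncorrelated errors the cross-covariances are all true-score covariance, so they carry over unchanged; only the diagonal terms shrink to ρᵢσᵢ².
True-score variance = [20.7²·0.61 + 11.2²·0.69 + 23.4²·0.75 + 21.7²·0.92] + 1636.54 = 1191.82 + 1636.54 = 2828.36.
Reliability = 2828.36 / 3208.92 = 0.881.

0.881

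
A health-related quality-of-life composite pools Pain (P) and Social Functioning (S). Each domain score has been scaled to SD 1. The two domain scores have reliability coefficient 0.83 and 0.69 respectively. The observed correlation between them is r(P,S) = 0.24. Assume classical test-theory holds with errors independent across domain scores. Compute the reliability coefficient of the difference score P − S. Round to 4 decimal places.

0.6842

Var(P−S) = 1 + 1 − 2·0.24 = 2 − 0.48 = 1.52.
Because errors are independent across components, Cov(Tᵢ,Tⱼ) = Cov(Xᵢ,Xⱼ); the off-diagonal part of the true-score variance is the same as above.
True-score variance = [0.83 + 0.69] − 0.48 = 1.52 − 0.48 = 1.04.
Reliability = 1.04 / 1.52 = 0.6842.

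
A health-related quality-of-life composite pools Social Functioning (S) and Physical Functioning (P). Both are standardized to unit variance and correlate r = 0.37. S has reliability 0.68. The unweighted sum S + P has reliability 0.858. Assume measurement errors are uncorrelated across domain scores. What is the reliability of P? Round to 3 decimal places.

0.931

Var(S+P) = 2 + 2·0.37 = 2.740.
True-score variance = ρ_S + ρ_P + 2·0.37, so 0.858 = (0.68 + ρ_P + 0.74) / 2.740.
ρ_P = 0.858·2.740 − 0.68 − 0.74 = 0.931.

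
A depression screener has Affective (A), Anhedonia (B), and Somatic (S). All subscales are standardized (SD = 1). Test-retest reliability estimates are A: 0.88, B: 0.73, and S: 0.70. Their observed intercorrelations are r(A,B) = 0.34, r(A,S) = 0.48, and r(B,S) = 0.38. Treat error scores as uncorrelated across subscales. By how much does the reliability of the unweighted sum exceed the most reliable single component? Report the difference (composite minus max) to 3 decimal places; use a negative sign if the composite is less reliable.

-0.008

Var(sum) = 3 + 2.4 = 5.4; true-score variance = 2.31 + 2.4 = 4.71; composite reliability = 0.8722.
Max component reliability = 0.8800.
Difference = 0.8722 − 0.8800 = -0.008.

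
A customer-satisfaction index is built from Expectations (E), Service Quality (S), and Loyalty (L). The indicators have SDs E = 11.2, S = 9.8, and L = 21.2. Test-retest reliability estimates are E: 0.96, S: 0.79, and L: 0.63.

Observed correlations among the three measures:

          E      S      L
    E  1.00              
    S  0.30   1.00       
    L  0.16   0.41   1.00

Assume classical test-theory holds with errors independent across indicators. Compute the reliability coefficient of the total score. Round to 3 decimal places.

0.805

Var(E+S+L) = 11.2² + 9.8² + 21.2² + 2·[11.2·9.8·0.30 + 11.2·21.2·0.16 + 9.8·21.2·0.41] = 670.92 + 312.2 = 983.12.
With uncorrelated errors the cross-covariances are all true-score covariance, so they carry over unchanged; only the diagonal terms shrink to ρᵢσᵢ².
True-score variance = [11.2²·0.96 + 9.8²·0.79 + 21.2²·0.63] + 312.2 = 479.441 + 312.2 = 791.641.
Reliability = 791.641 / 983.12 = 0.805.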